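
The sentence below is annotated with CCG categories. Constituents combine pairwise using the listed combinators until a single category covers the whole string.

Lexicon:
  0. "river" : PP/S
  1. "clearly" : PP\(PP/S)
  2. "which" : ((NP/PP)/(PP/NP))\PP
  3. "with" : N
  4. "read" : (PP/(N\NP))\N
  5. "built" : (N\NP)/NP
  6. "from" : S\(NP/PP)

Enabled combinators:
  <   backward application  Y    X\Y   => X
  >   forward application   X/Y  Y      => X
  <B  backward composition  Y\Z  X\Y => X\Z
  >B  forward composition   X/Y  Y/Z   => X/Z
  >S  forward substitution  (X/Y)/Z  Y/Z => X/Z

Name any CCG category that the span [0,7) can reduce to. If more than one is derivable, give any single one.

S

[0,7] S   <
  [0,6] NP/PP   >
    [0,3] (NP/PP)/(PP/NP)   <
      [0,2] PP   <
        [0,1] "river" : PP/S
        [1,2] "clearly" : PP\(PP/S)
      [2,3] "which" : ((NP/PP)/(PP/NP))\PP
    [3,6] PP/NP   >B
      [3,5] PP/(N\NP)   <
        [3,4] "with" : N
        [4,5] "read" : (PP/(N\NP))\N
      [5,6] "built" : (N\NP)/NP
  [6,7] "from" : S\(NP/PP)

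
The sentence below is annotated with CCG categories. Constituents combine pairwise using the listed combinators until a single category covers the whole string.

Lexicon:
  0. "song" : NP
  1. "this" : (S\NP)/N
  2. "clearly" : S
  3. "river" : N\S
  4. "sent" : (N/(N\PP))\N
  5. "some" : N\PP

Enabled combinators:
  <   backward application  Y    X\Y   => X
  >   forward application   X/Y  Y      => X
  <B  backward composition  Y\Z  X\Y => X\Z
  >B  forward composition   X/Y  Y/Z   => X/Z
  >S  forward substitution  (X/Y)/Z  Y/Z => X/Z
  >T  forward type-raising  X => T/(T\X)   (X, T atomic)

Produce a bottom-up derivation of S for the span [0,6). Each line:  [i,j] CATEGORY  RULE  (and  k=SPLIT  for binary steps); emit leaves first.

[0,1] NP  lex  "song"
[1,2] (S\NP)/N  lex  "this"
[2,3] S  lex  "clearly"
[3,4] N\S  lex  "river"
[2,4] N  <  k=3
[4,5] (N/(N\PP))\N  lex  "sent"
[2,5] N/(N\PP)  <  k=4
[5,6] N\PP  lex  "some"
[2,6] N  >  k=5
[1,6] S\NP  >  k=2
[0,6] S  <  k=1

[0,6] S   <
  [0,1] "song" : NP
  [1,6] S\NP   >
    [1,2] "this" : (S\NP)/N
    [2,6] N   >
      [2,5] N/(N\PP)   <
        [2,4] N   <
          [2,3] "clearly" : S
          [3,4] "river" : N\S
        [4,5] "sent" : (N/(N\PP))\N
      [5,6] "some" : N\PP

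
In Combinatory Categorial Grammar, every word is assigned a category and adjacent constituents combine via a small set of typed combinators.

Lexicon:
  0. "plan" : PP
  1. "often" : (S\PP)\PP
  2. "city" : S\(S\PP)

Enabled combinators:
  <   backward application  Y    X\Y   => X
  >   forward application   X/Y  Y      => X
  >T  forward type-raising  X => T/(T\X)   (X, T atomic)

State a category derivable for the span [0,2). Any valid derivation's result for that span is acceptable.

[0,3] S   <
  [0,2] S\PP   <
    [0,1] "plan" : PP
    [1,2] "often" : (S\PP)\PP
  [2,3] "city" : S\(S\PP)

S\PP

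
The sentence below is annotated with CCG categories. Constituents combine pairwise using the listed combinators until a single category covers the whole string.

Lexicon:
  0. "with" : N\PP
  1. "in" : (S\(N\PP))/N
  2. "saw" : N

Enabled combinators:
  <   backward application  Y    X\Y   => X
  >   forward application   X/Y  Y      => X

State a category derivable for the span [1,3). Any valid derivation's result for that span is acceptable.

S\(N\PP)

[0,3] S   <
  [0,1] "with" : N\PP
  [1,3] S\(N\PP)   >
    [1,2] "in" : (S\(N\PP))/N
    [2,3] "saw" : N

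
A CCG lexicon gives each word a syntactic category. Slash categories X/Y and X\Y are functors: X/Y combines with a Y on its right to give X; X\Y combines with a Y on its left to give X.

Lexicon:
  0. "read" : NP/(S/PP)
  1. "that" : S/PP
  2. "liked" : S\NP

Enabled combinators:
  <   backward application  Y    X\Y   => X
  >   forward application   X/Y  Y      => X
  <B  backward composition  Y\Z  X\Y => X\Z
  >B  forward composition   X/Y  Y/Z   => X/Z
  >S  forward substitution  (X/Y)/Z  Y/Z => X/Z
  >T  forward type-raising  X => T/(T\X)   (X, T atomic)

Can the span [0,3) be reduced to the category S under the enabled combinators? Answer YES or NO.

YES

[0,3] S   <
  [0,2] NP   >
    [0,1] "read" : NP/(S/PP)
    [1,2] "that" : S/PP
  [2,3] "liked" : S\NP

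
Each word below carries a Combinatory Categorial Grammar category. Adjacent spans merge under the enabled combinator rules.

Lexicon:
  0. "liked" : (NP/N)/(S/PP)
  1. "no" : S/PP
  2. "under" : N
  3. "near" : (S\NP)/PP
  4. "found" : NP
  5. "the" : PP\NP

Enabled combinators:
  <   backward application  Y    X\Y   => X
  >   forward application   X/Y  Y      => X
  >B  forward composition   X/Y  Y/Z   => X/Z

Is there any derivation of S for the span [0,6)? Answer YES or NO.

YES

[0,6] S   <
  [0,3] NP   >
    [0,2] NP/N   >
      [0,1] "liked" : (NP/N)/(S/PP)
      [1,2] "no" : S/PP
    [2,3] "under" : N
  [3,6] S\NP   >
    [3,4] "near" : (S\NP)/PP
    [4,6] PP   <
      [4,5] "found" : NP
      [5,6] "the" : PP\NP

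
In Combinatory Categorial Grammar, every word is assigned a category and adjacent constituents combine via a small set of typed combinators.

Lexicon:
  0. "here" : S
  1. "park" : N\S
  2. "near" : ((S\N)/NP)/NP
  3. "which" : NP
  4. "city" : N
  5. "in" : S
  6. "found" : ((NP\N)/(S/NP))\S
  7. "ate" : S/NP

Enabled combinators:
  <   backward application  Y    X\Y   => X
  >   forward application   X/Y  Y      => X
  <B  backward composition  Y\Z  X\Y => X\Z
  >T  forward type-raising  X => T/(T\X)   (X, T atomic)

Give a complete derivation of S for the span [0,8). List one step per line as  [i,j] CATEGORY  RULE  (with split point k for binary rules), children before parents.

[0,8] S   <
  [0,2] N   <
    [0,1] "here" : S
    [1,2] "park" : N\S
  [2,8] S\N   >
    [2,4] (S\N)/NP   >
      [2,3] "near" : ((S\N)/NP)/NP
      [3,4] "which" : NP
    [4,8] NP   >
      [4,5] NP/(NP\N)   >T
        [4,5] "city" : N
      [5,8] NP\N   >
        [5,7] (NP\N)/(S/NP)   <
          [5,6] "in" : S
          [6,7] "found" : ((NP\N)/(S/NP))\S
        [7,8] "ate" : S/NP

[0,1] S  lex  "here"
[1,2] N\S  lex  "park"
[0,2] N  <  k=1
[2,3] ((S\N)/NP)/NP  lex  "near"
[3,4] NP  lex  "which"
[2,4] (S\N)/NP  >  k=3
[4,5] N  lex  "city"
[4,5] NP/(NP\N)  >T
[5,6] S  lex  "in"
[6,7] ((NP\N)/(S/NP))\S  lex  "found"
[5,7] (NP\N)/(S/NP)  <  k=6
[7,8] S/NP  lex  "ate"
[5,8] NP\N  >  k=7
[4,8] NP  >  k=5
[2,8] S\N  >  k=4
[0,8] S  <  k=2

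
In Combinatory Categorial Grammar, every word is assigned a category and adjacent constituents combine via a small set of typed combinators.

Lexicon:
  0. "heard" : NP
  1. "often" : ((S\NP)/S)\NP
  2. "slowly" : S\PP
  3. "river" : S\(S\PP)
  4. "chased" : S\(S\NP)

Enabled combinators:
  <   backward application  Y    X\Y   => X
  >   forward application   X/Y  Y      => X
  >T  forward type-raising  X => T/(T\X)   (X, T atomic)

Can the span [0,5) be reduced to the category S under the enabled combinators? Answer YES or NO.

[0,5] S   <
  [0,4] S\NP   >
    [0,2] (S\NP)/S   <
      [0,1] "heard" : NP
      [1,2] "often" : ((S\NP)/S)\NP
    [2,4] S   <
      [2,3] "slowly" : S\PP
      [3,4] "river" : S\(S\PP)
  [4,5] "chased" : S\(S\NP)

YES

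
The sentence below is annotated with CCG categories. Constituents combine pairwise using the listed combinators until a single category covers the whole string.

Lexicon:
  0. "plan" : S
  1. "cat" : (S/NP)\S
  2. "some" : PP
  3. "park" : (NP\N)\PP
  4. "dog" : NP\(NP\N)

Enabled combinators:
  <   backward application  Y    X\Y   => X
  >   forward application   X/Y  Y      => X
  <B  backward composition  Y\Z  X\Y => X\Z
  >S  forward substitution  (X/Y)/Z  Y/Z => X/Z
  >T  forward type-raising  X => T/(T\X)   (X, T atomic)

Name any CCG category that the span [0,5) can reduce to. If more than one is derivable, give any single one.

S

[0,5] S   >
  [0,2] S/NP   <
    [0,1] "plan" : S
    [1,2] "cat" : (S/NP)\S
  [2,5] NP   <
    [2,4] NP\N   <
      [2,3] "some" : PP
      [3,4] "park" : (NP\N)\PP
    [4,5] "dog" : NP\(NP\N)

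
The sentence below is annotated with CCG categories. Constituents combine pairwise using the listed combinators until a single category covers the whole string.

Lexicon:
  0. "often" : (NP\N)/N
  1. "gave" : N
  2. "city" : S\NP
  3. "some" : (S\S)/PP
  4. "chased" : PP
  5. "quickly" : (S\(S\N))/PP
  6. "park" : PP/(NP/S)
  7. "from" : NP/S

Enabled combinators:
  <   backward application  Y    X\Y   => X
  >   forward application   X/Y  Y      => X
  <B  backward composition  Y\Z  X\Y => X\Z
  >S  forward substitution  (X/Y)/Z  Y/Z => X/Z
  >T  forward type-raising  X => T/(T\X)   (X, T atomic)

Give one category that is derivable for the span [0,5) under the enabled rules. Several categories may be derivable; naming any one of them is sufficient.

[0,8] S   <
  [0,5] S\N   <B
    [0,3] S\N   <B
      [0,2] NP\N   >
        [0,1] "often" : (NP\N)/N
        [1,2] "gave" : N
      [2,3] "city" : S\NP
    [3,5] S\S   >
      [3,4] "some" : (S\S)/PP
      [4,5] "chased" : PP
  [5,8] S\(S\N)   >
    [5,6] "quickly" : (S\(S\N))/PP
    [6,8] PP   >
      [6,7] "park" : PP/(NP/S)
      [7,8] "from" : NP/S

S\N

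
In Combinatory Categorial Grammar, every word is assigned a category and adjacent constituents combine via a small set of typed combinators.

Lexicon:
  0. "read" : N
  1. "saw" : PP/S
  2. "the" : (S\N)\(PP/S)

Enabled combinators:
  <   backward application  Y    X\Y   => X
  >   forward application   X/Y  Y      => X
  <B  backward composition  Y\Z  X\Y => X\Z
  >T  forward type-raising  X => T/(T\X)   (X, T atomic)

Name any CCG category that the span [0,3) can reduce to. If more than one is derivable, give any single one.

S

[0,3] S   <
  [0,1] "read" : N
  [1,3] S\N   <
    [1,2] "saw" : PP/S
    [2,3] "the" : (S\N)\(PP/S)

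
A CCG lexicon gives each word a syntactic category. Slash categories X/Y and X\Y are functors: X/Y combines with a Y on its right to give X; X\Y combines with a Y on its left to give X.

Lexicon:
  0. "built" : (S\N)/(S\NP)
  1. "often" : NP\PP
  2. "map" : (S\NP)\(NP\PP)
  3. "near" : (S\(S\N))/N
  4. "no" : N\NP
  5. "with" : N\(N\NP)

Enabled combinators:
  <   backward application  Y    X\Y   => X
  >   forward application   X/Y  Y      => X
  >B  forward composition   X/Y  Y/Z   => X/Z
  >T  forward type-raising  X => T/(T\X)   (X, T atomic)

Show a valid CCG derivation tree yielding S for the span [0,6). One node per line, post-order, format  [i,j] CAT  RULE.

[0,6] S   <
  [0,3] S\N   >
    [0,1] "built" : (S\N)/(S\NP)
    [1,3] S\NP   <
      [1,2] "often" : NP\PP
      [2,3] "map" : (S\NP)\(NP\PP)
  [3,6] S\(S\N)   >
    [3,4] "near" : (S\(S\N))/N
    [4,6] N   <
      [4,5] "no" : N\NP
      [5,6] "with" : N\(N\NP)

[0,1] (S\N)/(S\NP)  lex  "built"
[1,2] NP\PP  lex  "often"
[2,3] (S\NP)\(NP\PP)  lex  "map"
[1,3] S\NP  <  k=2
[0,3] S\N  >  k=1
[3,4] (S\(S\N))/N  lex  "near"
[4,5] N\NP  lex  "no"
[5,6] N\(N\NP)  lex  "with"
[4,6] N  <  k=5
[3,6] S\(S\N)  >  k=4
[0,6] S  <  k=3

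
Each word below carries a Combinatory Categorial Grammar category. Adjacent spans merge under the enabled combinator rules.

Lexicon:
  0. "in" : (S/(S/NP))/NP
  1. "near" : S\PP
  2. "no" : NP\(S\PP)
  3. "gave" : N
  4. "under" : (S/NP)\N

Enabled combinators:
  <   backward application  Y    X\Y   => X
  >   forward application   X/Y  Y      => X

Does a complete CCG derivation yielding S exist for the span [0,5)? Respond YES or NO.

YES

[0,5] S   >
  [0,3] S/(S/NP)   >
    [0,1] "in" : (S/(S/NP))/NP
    [1,3] NP   <
      [1,2] "near" : S\PP
      [2,3] "no" : NP\(S\PP)
  [3,5] S/NP   <
    [3,4] "gave" : N
    [4,5] "under" : (S/NP)\N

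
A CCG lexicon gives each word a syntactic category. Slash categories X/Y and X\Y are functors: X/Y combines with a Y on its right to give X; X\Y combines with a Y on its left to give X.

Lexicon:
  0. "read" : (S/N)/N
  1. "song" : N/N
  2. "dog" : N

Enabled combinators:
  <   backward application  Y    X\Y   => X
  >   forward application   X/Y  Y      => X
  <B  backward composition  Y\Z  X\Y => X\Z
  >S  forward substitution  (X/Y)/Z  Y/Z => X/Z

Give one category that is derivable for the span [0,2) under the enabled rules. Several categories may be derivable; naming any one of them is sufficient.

S/N

[0,3] S   >
  [0,2] S/N   >S
    [0,1] "read" : (S/N)/N
    [1,2] "song" : N/N
  [2,3] "dog" : N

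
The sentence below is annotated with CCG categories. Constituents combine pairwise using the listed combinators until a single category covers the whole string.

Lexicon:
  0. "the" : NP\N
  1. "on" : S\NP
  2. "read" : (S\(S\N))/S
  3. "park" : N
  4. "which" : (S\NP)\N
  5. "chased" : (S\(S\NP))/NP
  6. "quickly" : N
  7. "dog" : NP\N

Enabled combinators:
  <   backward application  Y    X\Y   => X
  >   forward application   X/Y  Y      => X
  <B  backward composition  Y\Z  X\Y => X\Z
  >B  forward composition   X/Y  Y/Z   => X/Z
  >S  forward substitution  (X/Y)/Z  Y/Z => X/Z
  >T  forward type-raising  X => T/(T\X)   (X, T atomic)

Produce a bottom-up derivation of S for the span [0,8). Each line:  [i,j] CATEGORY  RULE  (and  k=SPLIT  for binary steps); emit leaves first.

[0,1] NP\N  lex  "the"
[1,2] S\NP  lex  "on"
[0,2] S\N  <B  k=1
[2,3] (S\(S\N))/S  lex  "read"
[3,4] N  lex  "park"
[4,5] (S\NP)\N  lex  "which"
[3,5] S\NP  <  k=4
[5,6] (S\(S\NP))/NP  lex  "chased"
[6,7] N  lex  "quickly"
[6,7] NP/(NP\N)  >T
[7,8] NP\N  lex  "dog"
[6,8] NP  >  k=7
[5,8] S\(S\NP)  >  k=6
[3,8] S  <  k=5
[2,8] S\(S\N)  >  k=3
[0,8] S  <  k=2

[0,8] S   <
  [0,2] S\N   <B
    [0,1] "the" : NP\N
    [1,2] "on" : S\NP
  [2,8] S\(S\N)   >
    [2,3] "read" : (S\(S\N))/S
    [3,8] S   <
      [3,5] S\NP   <
        [3,4] "park" : N
        [4,5] "which" : (S\NP)\N
      [5,8] S\(S\NP)   >
        [5,6] "chased" : (S\(S\NP))/NP
        [6,8] NP   >
          [6,7] NP/(NP\N)   >T
            [6,7] "quickly" : N
          [7,8] "dog" : NP\N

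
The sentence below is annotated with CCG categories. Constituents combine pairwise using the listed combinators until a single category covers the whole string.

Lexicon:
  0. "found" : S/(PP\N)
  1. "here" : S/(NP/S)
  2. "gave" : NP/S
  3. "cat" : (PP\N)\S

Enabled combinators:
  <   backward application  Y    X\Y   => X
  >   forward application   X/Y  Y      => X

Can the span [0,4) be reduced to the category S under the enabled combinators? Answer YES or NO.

[0,4] S   >
  [0,1] "found" : S/(PP\N)
  [1,4] PP\N   <
    [1,3] S   >
      [1,2] "here" : S/(NP/S)
      [2,3] "gave" : NP/S
    [3,4] "cat" : (PP\N)\S

YES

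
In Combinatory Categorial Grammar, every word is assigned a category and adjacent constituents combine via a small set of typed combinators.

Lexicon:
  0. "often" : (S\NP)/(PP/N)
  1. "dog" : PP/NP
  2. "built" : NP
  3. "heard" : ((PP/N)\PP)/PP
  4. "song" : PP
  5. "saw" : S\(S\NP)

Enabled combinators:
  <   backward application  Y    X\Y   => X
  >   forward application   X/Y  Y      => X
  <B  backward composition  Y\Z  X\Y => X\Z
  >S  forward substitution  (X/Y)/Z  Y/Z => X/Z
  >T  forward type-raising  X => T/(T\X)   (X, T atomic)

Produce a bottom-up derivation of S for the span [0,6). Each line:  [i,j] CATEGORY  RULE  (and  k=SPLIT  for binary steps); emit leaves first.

[0,6] S   <
  [0,5] S\NP   >
    [0,1] "often" : (S\NP)/(PP/N)
    [1,5] PP/N   <
      [1,3] PP   >
        [1,2] "dog" : PP/NP
        [2,3] "built" : NP
      [3,5] (PP/N)\PP   >
        [3,4] "heard" : ((PP/N)\PP)/PP
        [4,5] "song" : PP
  [5,6] "saw" : S\(S\NP)

[0,1] (S\NP)/(PP/N)  lex  "often"
[1,2] PP/NP  lex  "dog"
[2,3] NP  lex  "built"
[1,3] PP  >  k=2
[3,4] ((PP/N)\PP)/PP  lex  "heard"
[4,5] PP  lex  "song"
[3,5] (PP/N)\PP  >  k=4
[1,5] PP/N  <  k=3
[0,5] S\NP  >  k=1
[5,6] S\(S\NP)  lex  "saw"
[0,6] S  <  k=5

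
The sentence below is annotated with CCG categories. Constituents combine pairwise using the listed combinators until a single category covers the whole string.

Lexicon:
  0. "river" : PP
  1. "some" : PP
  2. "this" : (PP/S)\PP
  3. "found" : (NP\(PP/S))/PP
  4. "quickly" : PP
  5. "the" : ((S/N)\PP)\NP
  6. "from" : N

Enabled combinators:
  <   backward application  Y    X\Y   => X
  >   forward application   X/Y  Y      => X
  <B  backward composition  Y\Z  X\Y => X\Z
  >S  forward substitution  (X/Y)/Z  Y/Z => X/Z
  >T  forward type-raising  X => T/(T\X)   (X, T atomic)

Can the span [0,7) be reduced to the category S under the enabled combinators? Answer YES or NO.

[0,7] S   >
  [0,6] S/N   <
    [0,1] "river" : PP
    [1,6] (S/N)\PP   <
      [1,5] NP   <
        [1,3] PP/S   <
          [1,2] "some" : PP
          [2,3] "this" : (PP/S)\PP
        [3,5] NP\(PP/S)   >
          [3,4] "found" : (NP\(PP/S))/PP
          [4,5] "quickly" : PP
      [5,6] "the" : ((S/N)\PP)\NP
  [6,7] "from" : N

YES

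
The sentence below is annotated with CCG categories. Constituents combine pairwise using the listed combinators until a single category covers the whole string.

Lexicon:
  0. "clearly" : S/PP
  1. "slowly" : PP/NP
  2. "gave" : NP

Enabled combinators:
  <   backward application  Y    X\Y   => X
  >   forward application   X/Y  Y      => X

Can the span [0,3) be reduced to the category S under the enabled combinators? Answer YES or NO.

YES

[0,3] S   >
  [0,1] "clearly" : S/PP
  [1,3] PP   >
    [1,2] "slowly" : PP/NP
    [2,3] "gave" : NP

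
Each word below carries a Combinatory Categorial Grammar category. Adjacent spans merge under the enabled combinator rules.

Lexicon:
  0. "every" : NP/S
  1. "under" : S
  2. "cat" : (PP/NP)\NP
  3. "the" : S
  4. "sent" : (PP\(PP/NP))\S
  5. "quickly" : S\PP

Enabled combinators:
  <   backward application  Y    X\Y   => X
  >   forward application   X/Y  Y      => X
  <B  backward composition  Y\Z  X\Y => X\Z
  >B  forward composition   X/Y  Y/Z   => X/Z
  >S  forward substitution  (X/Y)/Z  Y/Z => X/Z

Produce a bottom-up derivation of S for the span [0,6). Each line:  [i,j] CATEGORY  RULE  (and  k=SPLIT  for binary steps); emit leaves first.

[0,1] NP/S  lex  "every"
[1,2] S  lex  "under"
[0,2] NP  >  k=1
[2,3] (PP/NP)\NP  lex  "cat"
[3,4] S  lex  "the"
[4,5] (PP\(PP/NP))\S  lex  "sent"
[3,5] PP\(PP/NP)  <  k=4
[2,5] PP\NP  <B  k=3
[0,5] PP  <  k=2
[5,6] S\PP  lex  "quickly"
[0,6] S  <  k=5

[0,6] S   <
  [0,5] PP   <
    [0,2] NP   >
      [0,1] "every" : NP/S
      [1,2] "under" : S
    [2,5] PP\NP   <B
      [2,3] "cat" : (PP/NP)\NP
      [3,5] PP\(PP/NP)   <
        [3,4] "the" : S
        [4,5] "sent" : (PP\(PP/NP))\S
  [5,6] "quickly" : S\PP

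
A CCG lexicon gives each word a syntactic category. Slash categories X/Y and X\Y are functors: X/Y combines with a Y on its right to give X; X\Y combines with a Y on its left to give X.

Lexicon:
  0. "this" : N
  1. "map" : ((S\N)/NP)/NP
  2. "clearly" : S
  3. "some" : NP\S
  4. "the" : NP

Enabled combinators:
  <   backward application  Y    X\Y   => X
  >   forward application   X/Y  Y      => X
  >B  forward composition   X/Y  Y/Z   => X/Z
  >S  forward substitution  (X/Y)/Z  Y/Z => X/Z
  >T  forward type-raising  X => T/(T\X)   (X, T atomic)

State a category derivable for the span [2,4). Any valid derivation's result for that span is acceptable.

NP

[0,5] S   >
  [0,1] S/(S\N)   >T
    [0,1] "this" : N
  [1,5] S\N   >
    [1,4] (S\N)/NP   >
      [1,2] "map" : ((S\N)/NP)/NP
      [2,4] NP   >
        [2,3] NP/(NP\S)   >T
          [2,3] "clearly" : S
        [3,4] "some" : NP\S
    [4,5] "the" : NP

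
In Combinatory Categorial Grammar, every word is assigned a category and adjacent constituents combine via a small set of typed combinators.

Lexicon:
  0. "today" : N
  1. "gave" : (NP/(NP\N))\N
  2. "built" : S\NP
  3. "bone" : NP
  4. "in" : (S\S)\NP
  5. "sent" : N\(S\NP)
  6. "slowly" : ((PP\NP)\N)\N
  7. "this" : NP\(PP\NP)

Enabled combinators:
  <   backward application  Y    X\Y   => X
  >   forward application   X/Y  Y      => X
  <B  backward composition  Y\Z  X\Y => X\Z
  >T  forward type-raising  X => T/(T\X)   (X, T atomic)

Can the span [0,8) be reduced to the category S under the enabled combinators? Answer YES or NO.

N (NP/(NP\N))\N S\NP NP (S\S)\NP N\(S\NP) ((PP\NP)\N)\N NP\(PP\NP)
CKY chart[0,8] = {N/(N\NP), NP, NP/(NP\NP), PP/(PP\NP), S/(S\NP)}; S ∉ chart

NO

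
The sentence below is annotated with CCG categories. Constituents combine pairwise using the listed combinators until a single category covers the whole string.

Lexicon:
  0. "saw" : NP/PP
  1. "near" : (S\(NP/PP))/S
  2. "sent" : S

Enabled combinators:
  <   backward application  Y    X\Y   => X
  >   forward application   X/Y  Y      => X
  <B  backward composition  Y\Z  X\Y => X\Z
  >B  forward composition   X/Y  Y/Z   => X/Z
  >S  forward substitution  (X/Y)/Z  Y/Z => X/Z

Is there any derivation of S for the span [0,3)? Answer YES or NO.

YES

[0,3] S   <
  [0,1] "saw" : NP/PP
  [1,3] S\(NP/PP)   >
    [1,2] "near" : (S\(NP/PP))/S
    [2,3] "sent" : S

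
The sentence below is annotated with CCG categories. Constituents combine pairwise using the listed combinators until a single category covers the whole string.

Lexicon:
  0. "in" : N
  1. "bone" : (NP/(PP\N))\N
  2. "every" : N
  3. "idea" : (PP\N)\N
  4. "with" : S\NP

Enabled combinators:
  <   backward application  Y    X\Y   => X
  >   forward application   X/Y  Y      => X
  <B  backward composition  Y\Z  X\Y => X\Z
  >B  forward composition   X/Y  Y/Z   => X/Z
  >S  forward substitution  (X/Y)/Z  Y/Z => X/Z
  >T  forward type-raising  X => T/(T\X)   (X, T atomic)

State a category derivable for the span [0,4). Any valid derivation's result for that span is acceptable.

[0,5] S   <
  [0,4] NP   >
    [0,2] NP/(PP\N)   <
      [0,1] "in" : N
      [1,2] "bone" : (NP/(PP\N))\N
    [2,4] PP\N   <
      [2,3] "every" : N
      [3,4] "idea" : (PP\N)\N
  [4,5] "with" : S\NP

NP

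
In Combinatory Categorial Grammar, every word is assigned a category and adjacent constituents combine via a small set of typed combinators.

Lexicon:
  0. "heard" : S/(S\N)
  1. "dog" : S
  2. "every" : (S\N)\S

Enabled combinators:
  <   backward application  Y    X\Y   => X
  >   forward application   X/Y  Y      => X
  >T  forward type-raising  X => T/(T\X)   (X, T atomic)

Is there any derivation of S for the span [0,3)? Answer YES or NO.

YES

[0,3] S   >
  [0,1] "heard" : S/(S\N)
  [1,3] S\N   <
    [1,2] "dog" : S
    [2,3] "every" : (S\N)\S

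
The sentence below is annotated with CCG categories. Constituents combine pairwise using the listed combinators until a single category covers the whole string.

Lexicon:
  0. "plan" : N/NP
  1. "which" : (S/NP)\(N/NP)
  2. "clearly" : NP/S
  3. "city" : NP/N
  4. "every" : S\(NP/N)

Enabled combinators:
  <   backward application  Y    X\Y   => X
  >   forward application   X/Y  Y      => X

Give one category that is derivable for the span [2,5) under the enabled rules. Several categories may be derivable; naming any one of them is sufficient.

[0,5] S   >
  [0,2] S/NP   <
    [0,1] "plan" : N/NP
    [1,2] "which" : (S/NP)\(N/NP)
  [2,5] NP   >
    [2,3] "clearly" : NP/S
    [3,5] S   <
      [3,4] "city" : NP/N
      [4,5] "every" : S\(NP/N)

NP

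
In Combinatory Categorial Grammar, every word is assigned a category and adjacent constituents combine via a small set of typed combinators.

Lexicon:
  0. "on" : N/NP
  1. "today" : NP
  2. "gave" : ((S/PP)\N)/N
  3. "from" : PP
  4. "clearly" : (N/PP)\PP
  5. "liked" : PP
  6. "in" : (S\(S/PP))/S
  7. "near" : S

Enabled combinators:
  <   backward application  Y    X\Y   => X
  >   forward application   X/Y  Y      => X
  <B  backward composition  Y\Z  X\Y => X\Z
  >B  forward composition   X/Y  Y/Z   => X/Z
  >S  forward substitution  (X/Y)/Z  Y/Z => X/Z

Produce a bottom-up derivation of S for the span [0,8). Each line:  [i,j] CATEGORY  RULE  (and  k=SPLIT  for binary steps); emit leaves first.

[0,1] N/NP  lex  "on"
[1,2] NP  lex  "today"
[0,2] N  >  k=1
[2,3] ((S/PP)\N)/N  lex  "gave"
[3,4] PP  lex  "from"
[4,5] (N/PP)\PP  lex  "clearly"
[3,5] N/PP  <  k=4
[5,6] PP  lex  "liked"
[3,6] N  >  k=5
[2,6] (S/PP)\N  >  k=3
[0,6] S/PP  <  k=2
[6,7] (S\(S/PP))/S  lex  "in"
[7,8] S  lex  "near"
[6,8] S\(S/PP)  >  k=7
[0,8] S  <  k=6

[0,8] S   <
  [0,6] S/PP   <
    [0,2] N   >
      [0,1] "on" : N/NP
      [1,2] "today" : NP
    [2,6] (S/PP)\N   >
      [2,3] "gave" : ((S/PP)\N)/N
      [3,6] N   >
        [3,5] N/PP   <
          [3,4] "from" : PP
          [4,5] "clearly" : (N/PP)\PP
        [5,6] "liked" : PP
  [6,8] S\(S/PP)   >
    [6,7] "in" : (S\(S/PP))/S
    [7,8] "near" : S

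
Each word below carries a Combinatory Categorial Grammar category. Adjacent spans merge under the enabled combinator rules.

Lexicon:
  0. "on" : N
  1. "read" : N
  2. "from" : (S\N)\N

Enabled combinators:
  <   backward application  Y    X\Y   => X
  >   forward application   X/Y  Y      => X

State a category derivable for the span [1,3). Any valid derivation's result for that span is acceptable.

[0,3] S   <
  [0,1] "on" : N
  [1,3] S\N   <
    [1,2] "read" : N
    [2,3] "from" : (S\N)\N

S\N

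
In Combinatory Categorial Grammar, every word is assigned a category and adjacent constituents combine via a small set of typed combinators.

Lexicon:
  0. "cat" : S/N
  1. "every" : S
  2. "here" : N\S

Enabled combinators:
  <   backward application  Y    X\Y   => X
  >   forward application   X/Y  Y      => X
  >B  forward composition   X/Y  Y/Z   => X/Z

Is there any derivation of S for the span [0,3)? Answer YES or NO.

[0,3] S   >
  [0,1] "cat" : S/N
  [1,3] N   <
    [1,2] "every" : S
    [2,3] "here" : N\S

YES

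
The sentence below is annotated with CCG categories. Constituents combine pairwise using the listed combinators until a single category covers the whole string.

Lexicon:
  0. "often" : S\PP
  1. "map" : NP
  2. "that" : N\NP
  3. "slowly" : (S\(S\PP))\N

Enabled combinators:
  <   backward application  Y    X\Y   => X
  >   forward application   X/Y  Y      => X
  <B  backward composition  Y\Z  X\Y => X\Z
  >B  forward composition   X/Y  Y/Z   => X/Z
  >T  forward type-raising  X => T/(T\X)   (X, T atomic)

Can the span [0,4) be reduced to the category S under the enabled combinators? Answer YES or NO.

[0,4] S   <
  [0,1] "often" : S\PP
  [1,4] S\(S\PP)   <
    [1,3] N   >
      [1,2] N/(N\NP)   >T
        [1,2] "map" : NP
      [2,3] "that" : N\NP
    [3,4] "slowly" : (S\(S\PP))\N

YES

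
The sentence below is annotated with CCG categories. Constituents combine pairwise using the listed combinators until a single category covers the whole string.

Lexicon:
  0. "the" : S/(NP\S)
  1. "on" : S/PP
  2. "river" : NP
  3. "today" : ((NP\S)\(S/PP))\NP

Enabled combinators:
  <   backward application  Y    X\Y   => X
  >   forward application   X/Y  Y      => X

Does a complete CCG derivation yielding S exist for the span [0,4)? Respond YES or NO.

[0,4] S   >
  [0,1] "the" : S/(NP\S)
  [1,4] NP\S   <
    [1,2] "on" : S/PP
    [2,4] (NP\S)\(S/PP)   <
      [2,3] "river" : NP
      [3,4] "today" : ((NP\S)\(S/PP))\NP

YES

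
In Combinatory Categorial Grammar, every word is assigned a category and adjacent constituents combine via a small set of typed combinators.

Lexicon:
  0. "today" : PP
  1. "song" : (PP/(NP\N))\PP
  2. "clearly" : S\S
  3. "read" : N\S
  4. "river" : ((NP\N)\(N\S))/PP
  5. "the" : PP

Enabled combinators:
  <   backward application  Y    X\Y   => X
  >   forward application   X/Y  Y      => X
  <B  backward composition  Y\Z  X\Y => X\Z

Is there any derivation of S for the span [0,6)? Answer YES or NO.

PP (PP/(NP\N))\PP S\S N\S ((NP\N)\(N\S))/PP PP
CKY chart[0,6] = {PP}; S ∉ chart

NO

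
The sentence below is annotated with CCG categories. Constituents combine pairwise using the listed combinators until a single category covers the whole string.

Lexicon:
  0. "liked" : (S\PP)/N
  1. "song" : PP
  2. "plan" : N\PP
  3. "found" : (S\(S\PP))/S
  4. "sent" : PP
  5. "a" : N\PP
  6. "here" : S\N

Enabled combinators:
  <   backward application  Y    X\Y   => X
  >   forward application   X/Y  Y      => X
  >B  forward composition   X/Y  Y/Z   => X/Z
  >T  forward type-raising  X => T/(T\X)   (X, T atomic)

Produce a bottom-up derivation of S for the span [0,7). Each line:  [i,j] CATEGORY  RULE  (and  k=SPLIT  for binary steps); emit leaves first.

[0,1] (S\PP)/N  lex  "liked"
[1,2] PP  lex  "song"
[1,2] N/(N\PP)  >T
[2,3] N\PP  lex  "plan"
[1,3] N  >  k=2
[0,3] S\PP  >  k=1
[3,4] (S\(S\PP))/S  lex  "found"
[4,5] PP  lex  "sent"
[4,5] N/(N\PP)  >T
[5,6] N\PP  lex  "a"
[4,6] N  >  k=5
[6,7] S\N  lex  "here"
[4,7] S  <  k=6
[3,7] S\(S\PP)  >  k=4
[0,7] S  <  k=3

[0,7] S   <
  [0,3] S\PP   >
    [0,1] "liked" : (S\PP)/N
    [1,3] N   >
      [1,2] N/(N\PP)   >T
        [1,2] "song" : PP
      [2,3] "plan" : N\PP
  [3,7] S\(S\PP)   >
    [3,4] "found" : (S\(S\PP))/S
    [4,7] S   <
      [4,6] N   >
        [4,5] N/(N\PP)   >T
          [4,5] "sent" : PP
        [5,6] "a" : N\PP
      [6,7] "here" : S\N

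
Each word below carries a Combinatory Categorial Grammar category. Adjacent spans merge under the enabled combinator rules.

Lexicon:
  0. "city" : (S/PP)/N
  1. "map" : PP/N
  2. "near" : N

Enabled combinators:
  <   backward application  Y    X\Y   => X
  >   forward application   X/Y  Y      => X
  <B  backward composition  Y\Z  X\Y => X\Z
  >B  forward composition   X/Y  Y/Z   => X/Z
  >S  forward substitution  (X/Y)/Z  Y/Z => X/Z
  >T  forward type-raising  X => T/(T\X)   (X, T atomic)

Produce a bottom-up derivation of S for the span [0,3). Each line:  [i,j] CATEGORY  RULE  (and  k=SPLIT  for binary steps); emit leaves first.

[0,3] S   >
  [0,2] S/N   >S
    [0,1] "city" : (S/PP)/N
    [1,2] "map" : PP/N
  [2,3] "near" : N

[0,1] (S/PP)/N  lex  "city"
[1,2] PP/N  lex  "map"
[0,2] S/N  >S  k=1
[2,3] N  lex  "near"
[0,3] S  >  k=2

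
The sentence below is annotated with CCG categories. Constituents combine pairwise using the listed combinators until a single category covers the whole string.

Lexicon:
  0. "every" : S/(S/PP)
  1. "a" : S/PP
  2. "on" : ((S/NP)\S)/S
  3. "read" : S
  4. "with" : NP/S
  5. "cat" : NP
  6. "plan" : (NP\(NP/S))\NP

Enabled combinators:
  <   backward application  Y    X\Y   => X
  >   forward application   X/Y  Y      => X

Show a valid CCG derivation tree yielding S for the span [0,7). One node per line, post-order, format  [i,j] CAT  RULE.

[0,1] S/(S/PP)  lex  "every"
[1,2] S/PP  lex  "a"
[0,2] S  >  k=1
[2,3] ((S/NP)\S)/S  lex  "on"
[3,4] S  lex  "read"
[2,4] (S/NP)\S  >  k=3
[0,4] S/NP  <  k=2
[4,5] NP/S  lex  "with"
[5,6] NP  lex  "cat"
[6,7] (NP\(NP/S))\NP  lex  "plan"
[5,7] NP\(NP/S)  <  k=6
[4,7] NP  <  k=5
[0,7] S  >  k=4

[0,7] S   >
  [0,4] S/NP   <
    [0,2] S   >
      [0,1] "every" : S/(S/PP)
      [1,2] "a" : S/PP
    [2,4] (S/NP)\S   >
      [2,3] "on" : ((S/NP)\S)/S
      [3,4] "read" : S
  [4,7] NP   <
    [4,5] "with" : NP/S
    [5,7] NP\(NP/S)   <
      [5,6] "cat" : NP
      [6,7] "plan" : (NP\(NP/S))\NP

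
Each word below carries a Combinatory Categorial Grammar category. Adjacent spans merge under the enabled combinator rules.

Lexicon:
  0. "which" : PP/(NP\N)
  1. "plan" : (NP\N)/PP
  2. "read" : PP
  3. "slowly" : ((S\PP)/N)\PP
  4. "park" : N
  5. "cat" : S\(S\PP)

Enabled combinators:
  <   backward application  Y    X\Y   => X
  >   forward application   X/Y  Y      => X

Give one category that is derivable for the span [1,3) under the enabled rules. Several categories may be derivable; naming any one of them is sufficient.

NP\N

[0,6] S   <
  [0,5] S\PP   >
    [0,4] (S\PP)/N   <
      [0,3] PP   >
        [0,1] "which" : PP/(NP\N)
        [1,3] NP\N   >
          [1,2] "plan" : (NP\N)/PP
          [2,3] "read" : PP
      [3,4] "slowly" : ((S\PP)/N)\PP
    [4,5] "park" : N
  [5,6] "cat" : S\(S\PP)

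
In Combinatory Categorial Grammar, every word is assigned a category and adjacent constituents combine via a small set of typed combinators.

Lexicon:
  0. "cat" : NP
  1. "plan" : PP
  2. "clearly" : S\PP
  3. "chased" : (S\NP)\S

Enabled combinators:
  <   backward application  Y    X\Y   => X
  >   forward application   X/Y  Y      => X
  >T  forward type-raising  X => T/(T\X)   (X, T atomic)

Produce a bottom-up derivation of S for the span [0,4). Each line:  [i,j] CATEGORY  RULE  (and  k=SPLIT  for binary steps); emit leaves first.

[0,4] S   <
  [0,1] "cat" : NP
  [1,4] S\NP   <
    [1,3] S   >
      [1,2] S/(S\PP)   >T
        [1,2] "plan" : PP
      [2,3] "clearly" : S\PP
    [3,4] "chased" : (S\NP)\S

[0,1] NP  lex  "cat"
[1,2] PP  lex  "plan"
[1,2] S/(S\PP)  >T
[2,3] S\PP  lex  "clearly"
[1,3] S  >  k=2
[3,4] (S\NP)\S  lex  "chased"
[1,4] S\NP  <  k=3
[0,4] S  <  k=1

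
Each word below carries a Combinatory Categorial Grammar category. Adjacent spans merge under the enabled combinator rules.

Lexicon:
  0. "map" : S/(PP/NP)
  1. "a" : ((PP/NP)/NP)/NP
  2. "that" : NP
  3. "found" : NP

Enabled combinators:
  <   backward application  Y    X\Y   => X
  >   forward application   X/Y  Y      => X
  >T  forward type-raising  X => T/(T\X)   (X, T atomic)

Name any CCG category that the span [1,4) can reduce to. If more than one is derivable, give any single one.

[0,4] S   >
  [0,1] "map" : S/(PP/NP)
  [1,4] PP/NP   >
    [1,3] (PP/NP)/NP   >
      [1,2] "a" : ((PP/NP)/NP)/NP
      [2,3] "that" : NP
    [3,4] "found" : NP

PP/NP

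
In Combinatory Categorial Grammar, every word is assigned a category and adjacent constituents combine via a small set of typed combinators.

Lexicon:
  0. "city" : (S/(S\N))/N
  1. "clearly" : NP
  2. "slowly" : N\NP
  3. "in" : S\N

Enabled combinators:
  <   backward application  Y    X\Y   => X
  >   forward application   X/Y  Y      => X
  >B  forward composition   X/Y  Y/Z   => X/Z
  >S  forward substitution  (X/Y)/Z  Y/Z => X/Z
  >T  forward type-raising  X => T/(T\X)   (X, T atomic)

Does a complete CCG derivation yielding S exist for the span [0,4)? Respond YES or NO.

[0,4] S   >
  [0,3] S/(S\N)   >
    [0,1] "city" : (S/(S\N))/N
    [1,3] N   <
      [1,2] "clearly" : NP
      [2,3] "slowly" : N\NP
  [3,4] "in" : S\N

YES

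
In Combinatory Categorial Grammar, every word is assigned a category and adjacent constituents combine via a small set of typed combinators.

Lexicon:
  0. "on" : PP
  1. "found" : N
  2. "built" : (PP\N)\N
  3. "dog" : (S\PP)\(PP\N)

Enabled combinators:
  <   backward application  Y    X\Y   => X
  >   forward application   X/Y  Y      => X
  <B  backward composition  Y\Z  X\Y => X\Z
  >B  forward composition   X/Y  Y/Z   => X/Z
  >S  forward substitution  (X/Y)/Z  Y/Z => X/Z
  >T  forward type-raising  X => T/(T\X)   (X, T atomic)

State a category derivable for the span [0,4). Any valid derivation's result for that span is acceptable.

[0,4] S   >
  [0,1] S/(S\PP)   >T
    [0,1] "on" : PP
  [1,4] S\PP   <
    [1,3] PP\N   <
      [1,2] "found" : N
      [2,3] "built" : (PP\N)\N
    [3,4] "dog" : (S\PP)\(PP\N)

S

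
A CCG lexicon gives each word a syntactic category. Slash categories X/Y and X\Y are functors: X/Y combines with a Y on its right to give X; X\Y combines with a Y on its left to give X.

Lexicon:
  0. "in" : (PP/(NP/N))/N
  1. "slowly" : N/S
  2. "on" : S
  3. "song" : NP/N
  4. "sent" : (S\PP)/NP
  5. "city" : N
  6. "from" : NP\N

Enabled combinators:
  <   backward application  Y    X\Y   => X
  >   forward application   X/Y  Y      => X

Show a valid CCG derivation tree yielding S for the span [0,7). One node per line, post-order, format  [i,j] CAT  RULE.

[0,1] (PP/(NP/N))/N  lex  "in"
[1,2] N/S  lex  "slowly"
[2,3] S  lex  "on"
[1,3] N  >  k=2
[0,3] PP/(NP/N)  >  k=1
[3,4] NP/N  lex  "song"
[0,4] PP  >  k=3
[4,5] (S\PP)/NP  lex  "sent"
[5,6] N  lex  "city"
[6,7] NP\N  lex  "from"
[5,7] NP  <  k=6
[4,7] S\PP  >  k=5
[0,7] S  <  k=4

[0,7] S   <
  [0,4] PP   >
    [0,3] PP/(NP/N)   >
      [0,1] "in" : (PP/(NP/N))/N
      [1,3] N   >
        [1,2] "slowly" : N/S
        [2,3] "on" : S
    [3,4] "song" : NP/N
  [4,7] S\PP   >
    [4,5] "sent" : (S\PP)/NP
    [5,7] NP   <
      [5,6] "city" : N
      [6,7] "from" : NP\N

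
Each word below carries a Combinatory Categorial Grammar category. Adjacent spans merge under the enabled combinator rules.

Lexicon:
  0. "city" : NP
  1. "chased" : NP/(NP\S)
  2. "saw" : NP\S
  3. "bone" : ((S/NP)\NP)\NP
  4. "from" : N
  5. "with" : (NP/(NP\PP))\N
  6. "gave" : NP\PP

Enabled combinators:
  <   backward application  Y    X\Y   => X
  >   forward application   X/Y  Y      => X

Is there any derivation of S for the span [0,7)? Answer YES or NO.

[0,7] S   >
  [0,4] S/NP   <
    [0,1] "city" : NP
    [1,4] (S/NP)\NP   <
      [1,3] NP   >
        [1,2] "chased" : NP/(NP\S)
        [2,3] "saw" : NP\S
      [3,4] "bone" : ((S/NP)\NP)\NP
  [4,7] NP   >
    [4,6] NP/(NP\PP)   <
      [4,5] "from" : N
      [5,6] "with" : (NP/(NP\PP))\N
    [6,7] "gave" : NP\PP

YES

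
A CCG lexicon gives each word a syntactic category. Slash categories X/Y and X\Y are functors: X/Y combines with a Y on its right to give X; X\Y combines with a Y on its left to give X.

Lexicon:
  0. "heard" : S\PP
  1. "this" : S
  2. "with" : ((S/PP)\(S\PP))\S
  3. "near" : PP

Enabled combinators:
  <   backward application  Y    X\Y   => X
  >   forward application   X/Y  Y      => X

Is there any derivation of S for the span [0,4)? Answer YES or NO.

[0,4] S   >
  [0,3] S/PP   <
    [0,1] "heard" : S\PP
    [1,3] (S/PP)\(S\PP)   <
      [1,2] "this" : S
      [2,3] "with" : ((S/PP)\(S\PP))\S
  [3,4] "near" : PP

YES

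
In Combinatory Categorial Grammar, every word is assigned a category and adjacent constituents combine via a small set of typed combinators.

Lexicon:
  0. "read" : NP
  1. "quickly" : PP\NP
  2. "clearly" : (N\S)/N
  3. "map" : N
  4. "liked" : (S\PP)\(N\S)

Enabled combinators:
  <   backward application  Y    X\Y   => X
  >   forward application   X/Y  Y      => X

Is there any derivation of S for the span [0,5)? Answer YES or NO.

[0,5] S   <
  [0,2] PP   <
    [0,1] "read" : NP
    [1,2] "quickly" : PP\NP
  [2,5] S\PP   <
    [2,4] N\S   >
      [2,3] "clearly" : (N\S)/N
      [3,4] "map" : N
    [4,5] "liked" : (S\PP)\(N\S)

YES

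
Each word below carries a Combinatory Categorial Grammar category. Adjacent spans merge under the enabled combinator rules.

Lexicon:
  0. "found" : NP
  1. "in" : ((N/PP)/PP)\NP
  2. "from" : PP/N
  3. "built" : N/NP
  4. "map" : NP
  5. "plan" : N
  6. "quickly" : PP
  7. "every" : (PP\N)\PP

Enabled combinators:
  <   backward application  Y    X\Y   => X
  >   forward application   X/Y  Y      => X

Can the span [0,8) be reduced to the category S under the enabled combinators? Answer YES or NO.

NP ((N/PP)/PP)\NP PP/N N/NP NP N PP (PP\N)\PP
CKY chart[0,8] = {N}; S ∉ chart

NO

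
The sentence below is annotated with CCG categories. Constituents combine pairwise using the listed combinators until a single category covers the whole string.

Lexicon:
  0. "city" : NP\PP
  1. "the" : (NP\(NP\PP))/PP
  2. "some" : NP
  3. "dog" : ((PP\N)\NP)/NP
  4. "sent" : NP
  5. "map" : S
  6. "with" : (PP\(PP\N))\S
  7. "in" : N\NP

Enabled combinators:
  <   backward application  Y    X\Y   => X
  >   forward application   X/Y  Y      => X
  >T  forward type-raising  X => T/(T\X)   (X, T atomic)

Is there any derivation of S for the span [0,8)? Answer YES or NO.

NO

NP\PP (NP\(NP\PP))/PP NP ((PP\N)\NP)/NP NP S (PP\(PP\N))\S N\NP
CKY chart[0,8] = {N, N/(N\N), NP/(NP\N), PP/(PP\N), S/(S\N)}; S ∉ chart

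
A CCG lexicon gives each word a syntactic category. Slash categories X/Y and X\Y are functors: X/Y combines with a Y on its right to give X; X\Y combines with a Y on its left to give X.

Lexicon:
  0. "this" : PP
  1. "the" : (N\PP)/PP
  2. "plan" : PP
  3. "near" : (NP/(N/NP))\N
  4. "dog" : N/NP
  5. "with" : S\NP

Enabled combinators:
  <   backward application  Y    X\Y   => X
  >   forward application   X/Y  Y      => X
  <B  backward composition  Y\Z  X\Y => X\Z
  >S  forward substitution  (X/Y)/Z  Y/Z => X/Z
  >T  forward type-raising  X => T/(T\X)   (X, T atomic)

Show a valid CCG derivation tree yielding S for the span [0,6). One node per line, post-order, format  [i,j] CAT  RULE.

[0,1] PP  lex  "this"
[1,2] (N\PP)/PP  lex  "the"
[2,3] PP  lex  "plan"
[1,3] N\PP  >  k=2
[0,3] N  <  k=1
[3,4] (NP/(N/NP))\N  lex  "near"
[0,4] NP/(N/NP)  <  k=3
[4,5] N/NP  lex  "dog"
[0,5] NP  >  k=4
[5,6] S\NP  lex  "with"
[0,6] S  <  k=5

[0,6] S   <
  [0,5] NP   >
    [0,4] NP/(N/NP)   <
      [0,3] N   <
        [0,1] "this" : PP
        [1,3] N\PP   >
          [1,2] "the" : (N\PP)/PP
          [2,3] "plan" : PP
      [3,4] "near" : (NP/(N/NP))\N
    [4,5] "dog" : N/NP
  [5,6] "with" : S\NP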